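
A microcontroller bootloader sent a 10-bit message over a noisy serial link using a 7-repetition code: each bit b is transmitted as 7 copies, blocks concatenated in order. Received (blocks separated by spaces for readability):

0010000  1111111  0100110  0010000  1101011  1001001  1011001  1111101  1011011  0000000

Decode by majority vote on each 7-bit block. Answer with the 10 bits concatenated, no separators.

0100101110

Block 1 (0010000): 1 one → 0
Block 2 (1111111): 7 ones → 1
Block 3 (0100110): 3 ones → 0
Block 4 (0010000): 1 one → 0
Block 5 (1101011): 5 ones → 1
Block 6 (1001001): 3 ones → 0
Block 7 (1011001): 4 ones → 1
Block 8 (1111101): 6 ones → 1
Block 9 (1011011): 5 ones → 1
Block 10 (0000000): 0 ones → 0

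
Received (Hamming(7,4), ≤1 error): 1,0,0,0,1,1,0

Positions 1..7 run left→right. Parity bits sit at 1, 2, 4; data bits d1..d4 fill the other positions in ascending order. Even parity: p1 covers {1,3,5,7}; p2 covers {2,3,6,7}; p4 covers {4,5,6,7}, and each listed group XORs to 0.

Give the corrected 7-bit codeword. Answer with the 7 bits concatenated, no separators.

s1 (pos 1,3,5,7): 1⊕0⊕1⊕0 = 0
s2 (pos 2,3,6,7): 0⊕0⊕1⊕0 = 1
s4 (pos 4,5,6,7): 0⊕1⊕1⊕0 = 0
Syndrome s4…s1 = 010 → error at position 2.
Flip position 2: 1000110 → 1100110

1100110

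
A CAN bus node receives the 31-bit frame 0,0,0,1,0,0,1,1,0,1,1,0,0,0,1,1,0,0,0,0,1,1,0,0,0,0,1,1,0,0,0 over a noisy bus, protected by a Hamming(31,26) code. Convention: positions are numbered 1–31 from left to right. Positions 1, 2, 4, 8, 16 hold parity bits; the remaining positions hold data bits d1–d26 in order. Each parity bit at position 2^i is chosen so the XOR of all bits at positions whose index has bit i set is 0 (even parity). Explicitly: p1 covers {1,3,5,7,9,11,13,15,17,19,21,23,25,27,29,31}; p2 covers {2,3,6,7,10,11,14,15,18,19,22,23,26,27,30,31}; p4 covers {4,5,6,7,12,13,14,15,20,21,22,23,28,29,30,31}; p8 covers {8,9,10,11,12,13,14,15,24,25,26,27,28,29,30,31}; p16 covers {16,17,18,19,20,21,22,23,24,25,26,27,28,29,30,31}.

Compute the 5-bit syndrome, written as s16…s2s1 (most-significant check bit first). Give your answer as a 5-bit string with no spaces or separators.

s1 (pos 1,3,5,7,9,11,13,15,17,19,21,23,25,27,29,31): 0⊕0⊕0⊕1⊕0⊕1⊕0⊕1⊕0⊕0⊕1⊕0⊕0⊕1⊕0⊕0 = 1
s2 (pos 2,3,6,7,10,11,14,15,18,19,22,23,26,27,30,31): 0⊕0⊕0⊕1⊕1⊕1⊕0⊕1⊕0⊕0⊕1⊕0⊕0⊕1⊕0⊕0 = 0
s4 (pos 4,5,6,7,12,13,14,15,20,21,22,23,28,29,30,31): 1⊕0⊕0⊕1⊕0⊕0⊕0⊕1⊕0⊕1⊕1⊕0⊕1⊕0⊕0⊕0 = 0
s8 (pos 8,9,10,11,12,13,14,15,24,25,26,27,28,29,30,31): 1⊕0⊕1⊕1⊕0⊕0⊕0⊕1⊕0⊕0⊕0⊕1⊕1⊕0⊕0⊕0 = 0
s16 (pos 16,17,18,19,20,21,22,23,24,25,26,27,28,29,30,31): 1⊕0⊕0⊕0⊕0⊕1⊕1⊕0⊕0⊕0⊕0⊕1⊕1⊕0⊕0⊕0 = 1
Syndrome s16…s1 = 10001 → error at position 17.

10001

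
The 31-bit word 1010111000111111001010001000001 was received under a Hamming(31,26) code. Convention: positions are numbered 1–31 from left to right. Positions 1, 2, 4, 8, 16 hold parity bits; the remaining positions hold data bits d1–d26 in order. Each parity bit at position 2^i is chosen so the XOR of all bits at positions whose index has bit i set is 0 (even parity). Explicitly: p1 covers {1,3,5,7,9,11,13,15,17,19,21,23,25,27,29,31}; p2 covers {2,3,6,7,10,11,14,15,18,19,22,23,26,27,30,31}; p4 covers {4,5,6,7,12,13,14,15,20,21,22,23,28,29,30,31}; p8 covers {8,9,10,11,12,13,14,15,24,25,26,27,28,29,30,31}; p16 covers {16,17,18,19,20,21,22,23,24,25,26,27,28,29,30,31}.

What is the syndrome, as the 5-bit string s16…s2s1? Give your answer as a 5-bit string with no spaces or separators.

s1 (pos 1,3,5,7,9,11,13,15,17,19,21,23,25,27,29,31): 1⊕1⊕1⊕1⊕0⊕1⊕1⊕1⊕0⊕1⊕1⊕0⊕1⊕0⊕0⊕1 = 1
s2 (pos 2,3,6,7,10,11,14,15,18,19,22,23,26,27,30,31): 0⊕1⊕1⊕1⊕0⊕1⊕1⊕1⊕0⊕1⊕0⊕0⊕0⊕0⊕0⊕1 = 0
s4 (pos 4,5,6,7,12,13,14,15,20,21,22,23,28,29,30,31): 0⊕1⊕1⊕1⊕1⊕1⊕1⊕1⊕0⊕1⊕0⊕0⊕0⊕0⊕0⊕1 = 1
s8 (pos 8,9,10,11,12,13,14,15,24,25,26,27,28,29,30,31): 0⊕0⊕0⊕1⊕1⊕1⊕1⊕1⊕0⊕1⊕0⊕0⊕0⊕0⊕0⊕1 = 1
s16 (pos 16,17,18,19,20,21,22,23,24,25,26,27,28,29,30,31): 1⊕0⊕0⊕1⊕0⊕1⊕0⊕0⊕0⊕1⊕0⊕0⊕0⊕0⊕0⊕1 = 1
Syndrome s16…s1 = 11101 → error at position 29.

11101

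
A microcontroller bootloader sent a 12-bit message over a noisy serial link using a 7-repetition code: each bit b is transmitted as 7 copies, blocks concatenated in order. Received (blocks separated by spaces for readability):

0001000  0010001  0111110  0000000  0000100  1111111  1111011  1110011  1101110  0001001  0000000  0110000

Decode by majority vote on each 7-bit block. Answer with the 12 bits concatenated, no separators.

Block 1 (0001000): 1 one → 0
Block 2 (0010001): 2 ones → 0
Block 3 (0111110): 5 ones → 1
Block 4 (0000000): 0 ones → 0
Block 5 (0000100): 1 one → 0
Block 6 (1111111): 7 ones → 1
Block 7 (1111011): 6 ones → 1
Block 8 (1110011): 5 ones → 1
Block 9 (1101110): 5 ones → 1
Block 10 (0001001): 2 ones → 0
Block 11 (0000000): 0 ones → 0
Block 12 (0110000): 2 ones → 0

001001111000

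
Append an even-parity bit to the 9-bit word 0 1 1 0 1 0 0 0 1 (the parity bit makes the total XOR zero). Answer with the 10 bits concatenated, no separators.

XOR of the 9 data bits: 0⊕1⊕1⊕0⊕1⊕0⊕0⊕0⊕1 = 0
Parity bit = 0 (so all 10 bits XOR to 0).

0110100010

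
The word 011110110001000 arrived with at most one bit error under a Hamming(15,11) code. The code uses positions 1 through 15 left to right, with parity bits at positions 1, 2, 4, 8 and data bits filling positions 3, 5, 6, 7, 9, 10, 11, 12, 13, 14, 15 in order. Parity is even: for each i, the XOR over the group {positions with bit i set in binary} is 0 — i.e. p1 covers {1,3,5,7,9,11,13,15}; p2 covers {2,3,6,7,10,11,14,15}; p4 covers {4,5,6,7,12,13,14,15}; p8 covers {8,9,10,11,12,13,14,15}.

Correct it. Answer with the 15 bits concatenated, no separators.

010110110001000

s1 (pos 1,3,5,7,9,11,13,15): 0⊕1⊕1⊕1⊕0⊕0⊕0⊕0 = 1
s2 (pos 2,3,6,7,10,11,14,15): 1⊕1⊕0⊕1⊕0⊕0⊕0⊕0 = 1
s4 (pos 4,5,6,7,12,13,14,15): 1⊕1⊕0⊕1⊕1⊕0⊕0⊕0 = 0
s8 (pos 8,9,10,11,12,13,14,15): 1⊕0⊕0⊕0⊕1⊕0⊕0⊕0 = 0
Syndrome s8…s1 = 0011 → error at position 3.
Flip position 3: 011110110001000 → 010110110001000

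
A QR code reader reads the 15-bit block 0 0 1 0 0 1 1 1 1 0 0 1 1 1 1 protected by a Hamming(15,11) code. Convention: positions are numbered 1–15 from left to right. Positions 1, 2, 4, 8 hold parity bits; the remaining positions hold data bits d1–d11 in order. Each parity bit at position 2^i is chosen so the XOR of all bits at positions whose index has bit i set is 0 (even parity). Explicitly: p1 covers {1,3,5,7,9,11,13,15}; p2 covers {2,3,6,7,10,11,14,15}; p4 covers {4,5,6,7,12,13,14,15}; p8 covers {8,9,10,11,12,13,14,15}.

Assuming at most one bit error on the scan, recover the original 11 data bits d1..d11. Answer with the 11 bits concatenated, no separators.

00111001111

s1 (pos 1,3,5,7,9,11,13,15): 0⊕1⊕0⊕1⊕1⊕0⊕1⊕1 = 1
s2 (pos 2,3,6,7,10,11,14,15): 0⊕1⊕1⊕1⊕0⊕0⊕1⊕1 = 1
s4 (pos 4,5,6,7,12,13,14,15): 0⊕0⊕1⊕1⊕1⊕1⊕1⊕1 = 0
s8 (pos 8,9,10,11,12,13,14,15): 1⊕1⊕0⊕0⊕1⊕1⊕1⊕1 = 0
Syndrome s8…s1 = 0011 → error at position 3.
Flip position 3: 001001111001111 → 000001111001111
Read data bits from positions 3,5,6,7,9,10,11,12,13,14,15: 00111001111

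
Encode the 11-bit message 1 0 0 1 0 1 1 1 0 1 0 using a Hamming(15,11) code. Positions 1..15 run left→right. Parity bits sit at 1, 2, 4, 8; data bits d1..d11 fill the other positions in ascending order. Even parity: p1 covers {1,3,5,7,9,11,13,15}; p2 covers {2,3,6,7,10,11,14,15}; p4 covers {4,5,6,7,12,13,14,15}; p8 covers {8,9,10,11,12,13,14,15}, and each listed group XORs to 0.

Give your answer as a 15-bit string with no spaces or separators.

111100100111010

Place data at non-parity positions: p1 p2 1 p4 0 0 1 p8 0 1 1 1 0 1 0
p1 (pos 1,3,5,7,9,11,13,15): XOR of data positions = 1⊕0⊕1⊕0⊕1⊕0⊕0 = 1
p2 (pos 2,3,6,7,10,11,14,15): XOR of data positions = 1⊕0⊕1⊕1⊕1⊕1⊕0 = 1
p4 (pos 4,5,6,7,12,13,14,15): XOR of data positions = 0⊕0⊕1⊕1⊕0⊕1⊕0 = 1
p8 (pos 8,9,10,11,12,13,14,15): XOR of data positions = 0⊕1⊕1⊕1⊕0⊕1⊕0 = 0
Codeword: 111100100111010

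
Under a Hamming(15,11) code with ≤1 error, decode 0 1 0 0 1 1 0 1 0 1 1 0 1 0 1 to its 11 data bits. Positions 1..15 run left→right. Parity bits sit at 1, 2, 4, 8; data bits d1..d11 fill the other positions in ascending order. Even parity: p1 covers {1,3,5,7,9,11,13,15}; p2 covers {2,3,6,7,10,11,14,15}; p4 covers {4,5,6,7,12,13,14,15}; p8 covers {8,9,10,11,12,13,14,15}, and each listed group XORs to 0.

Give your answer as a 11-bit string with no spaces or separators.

01100010101

s1 (pos 1,3,5,7,9,11,13,15): 0⊕0⊕1⊕0⊕0⊕1⊕1⊕1 = 0
s2 (pos 2,3,6,7,10,11,14,15): 1⊕0⊕1⊕0⊕1⊕1⊕0⊕1 = 1
s4 (pos 4,5,6,7,12,13,14,15): 0⊕1⊕1⊕0⊕0⊕1⊕0⊕1 = 0
s8 (pos 8,9,10,11,12,13,14,15): 1⊕0⊕1⊕1⊕0⊕1⊕0⊕1 = 1
Syndrome s8…s1 = 1010 → error at position 10.
Flip position 10: 010011010110101 → 010011010010101
Read data bits from positions 3,5,6,7,9,10,11,12,13,14,15: 01100010101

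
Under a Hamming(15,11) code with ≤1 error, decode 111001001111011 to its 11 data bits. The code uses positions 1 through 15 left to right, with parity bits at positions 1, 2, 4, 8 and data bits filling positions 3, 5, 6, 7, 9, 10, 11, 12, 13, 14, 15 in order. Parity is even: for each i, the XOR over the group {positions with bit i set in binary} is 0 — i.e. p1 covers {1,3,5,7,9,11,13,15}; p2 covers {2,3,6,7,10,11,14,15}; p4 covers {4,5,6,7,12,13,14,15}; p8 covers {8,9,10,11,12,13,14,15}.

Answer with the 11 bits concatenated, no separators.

00101111011

s1 (pos 1,3,5,7,9,11,13,15): 1⊕1⊕0⊕0⊕1⊕1⊕0⊕1 = 1
s2 (pos 2,3,6,7,10,11,14,15): 1⊕1⊕1⊕0⊕1⊕1⊕1⊕1 = 1
s4 (pos 4,5,6,7,12,13,14,15): 0⊕0⊕1⊕0⊕1⊕0⊕1⊕1 = 0
s8 (pos 8,9,10,11,12,13,14,15): 0⊕1⊕1⊕1⊕1⊕0⊕1⊕1 = 0
Syndrome s8…s1 = 0011 → error at position 3.
Flip position 3: 111001001111011 → 110001001111011
Read data bits from positions 3,5,6,7,9,10,11,12,13,14,15: 00101111011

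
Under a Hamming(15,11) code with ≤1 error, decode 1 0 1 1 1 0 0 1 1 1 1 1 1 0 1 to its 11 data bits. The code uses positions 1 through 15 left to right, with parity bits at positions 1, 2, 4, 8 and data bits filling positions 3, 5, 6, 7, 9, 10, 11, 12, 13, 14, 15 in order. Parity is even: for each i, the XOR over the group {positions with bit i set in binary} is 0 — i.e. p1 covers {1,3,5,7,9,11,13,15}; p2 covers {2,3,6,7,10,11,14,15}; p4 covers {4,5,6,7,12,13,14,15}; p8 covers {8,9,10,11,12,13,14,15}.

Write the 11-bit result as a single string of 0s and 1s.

s1 (pos 1,3,5,7,9,11,13,15): 1⊕1⊕1⊕0⊕1⊕1⊕1⊕1 = 1
s2 (pos 2,3,6,7,10,11,14,15): 0⊕1⊕0⊕0⊕1⊕1⊕0⊕1 = 0
s4 (pos 4,5,6,7,12,13,14,15): 1⊕1⊕0⊕0⊕1⊕1⊕0⊕1 = 1
s8 (pos 8,9,10,11,12,13,14,15): 1⊕1⊕1⊕1⊕1⊕1⊕0⊕1 = 1
Syndrome s8…s1 = 1101 → error at position 13.
Flip position 13: 101110011111101 → 101110011111001
Read data bits from positions 3,5,6,7,9,10,11,12,13,14,15: 11001111001

11001111001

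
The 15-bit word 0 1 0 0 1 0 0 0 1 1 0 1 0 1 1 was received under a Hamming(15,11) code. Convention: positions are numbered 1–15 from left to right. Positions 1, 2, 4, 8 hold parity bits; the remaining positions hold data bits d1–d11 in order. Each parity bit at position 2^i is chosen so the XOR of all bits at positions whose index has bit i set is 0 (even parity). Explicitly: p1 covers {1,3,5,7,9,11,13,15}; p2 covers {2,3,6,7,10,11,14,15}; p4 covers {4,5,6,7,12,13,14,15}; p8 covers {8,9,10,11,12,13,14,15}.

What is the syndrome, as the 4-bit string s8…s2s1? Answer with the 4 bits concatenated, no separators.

s1 (pos 1,3,5,7,9,11,13,15): 0⊕0⊕1⊕0⊕1⊕0⊕0⊕1 = 1
s2 (pos 2,3,6,7,10,11,14,15): 1⊕0⊕0⊕0⊕1⊕0⊕1⊕1 = 0
s4 (pos 4,5,6,7,12,13,14,15): 0⊕1⊕0⊕0⊕1⊕0⊕1⊕1 = 0
s8 (pos 8,9,10,11,12,13,14,15): 0⊕1⊕1⊕0⊕1⊕0⊕1⊕1 = 1
Syndrome s8…s1 = 1001 → error at position 9.

1001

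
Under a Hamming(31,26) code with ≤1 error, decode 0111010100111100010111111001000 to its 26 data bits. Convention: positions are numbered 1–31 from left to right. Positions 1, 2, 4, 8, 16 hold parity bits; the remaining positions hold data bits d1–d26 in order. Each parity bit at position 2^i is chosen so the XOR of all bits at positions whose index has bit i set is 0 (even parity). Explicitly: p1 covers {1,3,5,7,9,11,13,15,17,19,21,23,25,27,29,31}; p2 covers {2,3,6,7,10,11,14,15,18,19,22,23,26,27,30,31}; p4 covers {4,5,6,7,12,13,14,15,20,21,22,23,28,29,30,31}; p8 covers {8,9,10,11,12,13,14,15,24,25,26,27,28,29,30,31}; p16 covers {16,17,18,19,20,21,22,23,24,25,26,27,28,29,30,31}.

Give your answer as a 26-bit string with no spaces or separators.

10100011110010111111001000

s1 (pos 1,3,5,7,9,11,13,15,17,19,21,23,25,27,29,31): 0⊕1⊕0⊕0⊕0⊕1⊕1⊕0⊕0⊕0⊕1⊕1⊕1⊕0⊕0⊕0 = 0
s2 (pos 2,3,6,7,10,11,14,15,18,19,22,23,26,27,30,31): 1⊕1⊕1⊕0⊕0⊕1⊕1⊕0⊕1⊕0⊕1⊕1⊕0⊕0⊕0⊕0 = 0
s4 (pos 4,5,6,7,12,13,14,15,20,21,22,23,28,29,30,31): 1⊕0⊕1⊕0⊕1⊕1⊕1⊕0⊕1⊕1⊕1⊕1⊕1⊕0⊕0⊕0 = 0
s8 (pos 8,9,10,11,12,13,14,15,24,25,26,27,28,29,30,31): 1⊕0⊕0⊕1⊕1⊕1⊕1⊕0⊕1⊕1⊕0⊕0⊕1⊕0⊕0⊕0 = 0
s16 (pos 16,17,18,19,20,21,22,23,24,25,26,27,28,29,30,31): 0⊕0⊕1⊕0⊕1⊕1⊕1⊕1⊕1⊕1⊕0⊕0⊕1⊕0⊕0⊕0 = 0
Syndrome s16…s1 = 00000 → no error.
Read data bits from positions 3,5,6,7,9,10,11,12,13,14,15,17,18,19,20,21,22,23,24,25,26,27,28,29,30,31: 10100011110010111111001000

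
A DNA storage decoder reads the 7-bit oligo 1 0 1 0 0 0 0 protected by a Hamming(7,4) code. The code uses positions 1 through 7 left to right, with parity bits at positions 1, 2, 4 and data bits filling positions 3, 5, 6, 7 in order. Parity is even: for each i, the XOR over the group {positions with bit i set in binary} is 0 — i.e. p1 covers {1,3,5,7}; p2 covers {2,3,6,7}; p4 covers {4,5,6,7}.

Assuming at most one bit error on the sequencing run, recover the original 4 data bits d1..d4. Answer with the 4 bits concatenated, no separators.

s1 (pos 1,3,5,7): 1⊕1⊕0⊕0 = 0
s2 (pos 2,3,6,7): 0⊕1⊕0⊕0 = 1
s4 (pos 4,5,6,7): 0⊕0⊕0⊕0 = 0
Syndrome s4…s1 = 010 → error at position 2.
Flip position 2: 1010000 → 1110000
Read data bits from positions 3,5,6,7: 1000

1000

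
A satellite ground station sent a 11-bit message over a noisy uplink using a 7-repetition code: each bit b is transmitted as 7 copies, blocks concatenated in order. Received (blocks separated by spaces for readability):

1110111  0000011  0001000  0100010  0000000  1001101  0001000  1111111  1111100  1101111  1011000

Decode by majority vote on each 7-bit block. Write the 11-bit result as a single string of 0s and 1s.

10000101110

Block 1 (1110111): 6 ones → 1
Block 2 (0000011): 2 ones → 0
Block 3 (0001000): 1 one → 0
Block 4 (0100010): 2 ones → 0
Block 5 (0000000): 0 ones → 0
Block 6 (1001101): 4 ones → 1
Block 7 (0001000): 1 one → 0
Block 8 (1111111): 7 ones → 1
Block 9 (1111100): 5 ones → 1
Block 10 (1101111): 6 ones → 1
Block 11 (1011000): 3 ones → 0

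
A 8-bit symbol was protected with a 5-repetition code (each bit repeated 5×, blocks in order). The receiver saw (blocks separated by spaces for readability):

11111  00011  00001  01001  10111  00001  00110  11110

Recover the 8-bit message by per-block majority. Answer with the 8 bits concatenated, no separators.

Block 1 (11111): 5 ones → 1
Block 2 (00011): 2 ones → 0
Block 3 (00001): 1 one → 0
Block 4 (01001): 2 ones → 0
Block 5 (10111): 4 ones → 1
Block 6 (00001): 1 one → 0
Block 7 (00110): 2 ones → 0
Block 8 (11110): 4 ones → 1

10001001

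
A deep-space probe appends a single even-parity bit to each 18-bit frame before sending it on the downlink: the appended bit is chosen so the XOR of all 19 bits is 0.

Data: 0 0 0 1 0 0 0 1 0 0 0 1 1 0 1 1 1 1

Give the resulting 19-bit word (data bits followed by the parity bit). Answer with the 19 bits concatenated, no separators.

0001000100011011110

XOR of the 18 data bits: 0⊕0⊕0⊕1⊕0⊕0⊕0⊕1⊕0⊕0⊕0⊕1⊕1⊕0⊕1⊕1⊕1⊕1 = 0
Parity bit = 0 (so all 19 bits XOR to 0).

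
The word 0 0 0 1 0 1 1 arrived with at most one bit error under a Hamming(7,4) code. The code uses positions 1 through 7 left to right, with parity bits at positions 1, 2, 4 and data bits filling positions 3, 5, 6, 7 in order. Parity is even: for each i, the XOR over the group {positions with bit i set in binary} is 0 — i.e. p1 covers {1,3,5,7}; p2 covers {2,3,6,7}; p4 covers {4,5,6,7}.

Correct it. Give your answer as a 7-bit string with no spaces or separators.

0001111

s1 (pos 1,3,5,7): 0⊕0⊕0⊕1 = 1
s2 (pos 2,3,6,7): 0⊕0⊕1⊕1 = 0
s4 (pos 4,5,6,7): 1⊕0⊕1⊕1 = 1
Syndrome s4…s1 = 101 → error at position 5.
Flip position 5: 0001011 → 0001111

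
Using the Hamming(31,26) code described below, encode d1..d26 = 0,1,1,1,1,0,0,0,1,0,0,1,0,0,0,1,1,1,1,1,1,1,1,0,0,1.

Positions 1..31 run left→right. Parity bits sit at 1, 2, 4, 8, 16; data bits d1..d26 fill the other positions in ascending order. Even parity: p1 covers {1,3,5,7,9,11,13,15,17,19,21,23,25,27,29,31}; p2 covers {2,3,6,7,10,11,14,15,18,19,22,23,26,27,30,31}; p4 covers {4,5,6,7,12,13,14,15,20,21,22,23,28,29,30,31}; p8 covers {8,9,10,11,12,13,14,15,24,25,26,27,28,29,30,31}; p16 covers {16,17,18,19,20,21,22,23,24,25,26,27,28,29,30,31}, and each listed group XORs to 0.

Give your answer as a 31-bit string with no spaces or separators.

Place data at non-parity positions: p1 p2 0 p4 1 1 1 p8 1 0 0 0 1 0 0 p16 1 0 0 0 1 1 1 1 1 1 1 1 0 0 1
p1 (pos 1,3,5,7,9,11,13,15,17,19,21,23,25,27,29,31): XOR of data positions = 0⊕1⊕1⊕1⊕0⊕1⊕0⊕1⊕0⊕1⊕1⊕1⊕1⊕0⊕1 = 0
p2 (pos 2,3,6,7,10,11,14,15,18,19,22,23,26,27,30,31): XOR of data positions = 0⊕1⊕1⊕0⊕0⊕0⊕0⊕0⊕0⊕1⊕1⊕1⊕1⊕0⊕1 = 1
p4 (pos 4,5,6,7,12,13,14,15,20,21,22,23,28,29,30,31): XOR of data positions = 1⊕1⊕1⊕0⊕1⊕0⊕0⊕0⊕1⊕1⊕1⊕1⊕0⊕0⊕1 = 1
p8 (pos 8,9,10,11,12,13,14,15,24,25,26,27,28,29,30,31): XOR of data positions = 1⊕0⊕0⊕0⊕1⊕0⊕0⊕1⊕1⊕1⊕1⊕1⊕0⊕0⊕1 = 0
p16 (pos 16,17,18,19,20,21,22,23,24,25,26,27,28,29,30,31): XOR of data positions = 1⊕0⊕0⊕0⊕1⊕1⊕1⊕1⊕1⊕1⊕1⊕1⊕0⊕0⊕1 = 0
Codeword: 0101111010001000100011111111001

0101111010001000100011111111001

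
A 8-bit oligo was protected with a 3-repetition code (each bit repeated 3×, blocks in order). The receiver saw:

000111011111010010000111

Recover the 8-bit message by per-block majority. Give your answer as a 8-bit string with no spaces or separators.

01110001

Block 1 (000): 0 ones → 0
Block 2 (111): 3 ones → 1
Block 3 (011): 2 ones → 1
Block 4 (111): 3 ones → 1
Block 5 (010): 1 one → 0
Block 6 (010): 1 one → 0
Block 7 (000): 0 ones → 0
Block 8 (111): 3 ones → 1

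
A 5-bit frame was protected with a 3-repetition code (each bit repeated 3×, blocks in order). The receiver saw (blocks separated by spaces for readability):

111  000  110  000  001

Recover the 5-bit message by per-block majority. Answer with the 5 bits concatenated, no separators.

10100

Block 1 (111): 3 ones → 1
Block 2 (000): 0 ones → 0
Block 3 (110): 2 ones → 1
Block 4 (000): 0 ones → 0
Block 5 (001): 1 one → 0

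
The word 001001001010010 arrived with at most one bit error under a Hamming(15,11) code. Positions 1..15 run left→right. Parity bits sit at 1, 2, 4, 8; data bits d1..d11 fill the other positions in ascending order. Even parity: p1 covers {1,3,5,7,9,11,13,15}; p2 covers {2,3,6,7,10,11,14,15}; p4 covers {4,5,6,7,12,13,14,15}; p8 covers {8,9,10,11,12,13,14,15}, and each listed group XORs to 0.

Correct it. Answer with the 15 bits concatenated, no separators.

s1 (pos 1,3,5,7,9,11,13,15): 0⊕1⊕0⊕0⊕1⊕1⊕0⊕0 = 1
s2 (pos 2,3,6,7,10,11,14,15): 0⊕1⊕1⊕0⊕0⊕1⊕1⊕0 = 0
s4 (pos 4,5,6,7,12,13,14,15): 0⊕0⊕1⊕0⊕0⊕0⊕1⊕0 = 0
s8 (pos 8,9,10,11,12,13,14,15): 0⊕1⊕0⊕1⊕0⊕0⊕1⊕0 = 1
Syndrome s8…s1 = 1001 → error at position 9.
Flip position 9: 001001001010010 → 001001000010010

001001000010010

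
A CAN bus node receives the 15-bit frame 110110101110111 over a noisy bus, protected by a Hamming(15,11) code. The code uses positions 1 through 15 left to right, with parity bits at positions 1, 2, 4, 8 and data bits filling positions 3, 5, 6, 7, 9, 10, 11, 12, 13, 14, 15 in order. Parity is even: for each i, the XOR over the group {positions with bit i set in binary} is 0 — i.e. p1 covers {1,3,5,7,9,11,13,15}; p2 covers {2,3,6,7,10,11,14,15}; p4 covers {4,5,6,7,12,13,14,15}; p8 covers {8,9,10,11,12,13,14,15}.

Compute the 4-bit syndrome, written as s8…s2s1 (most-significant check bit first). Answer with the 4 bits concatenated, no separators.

0001

s1 (pos 1,3,5,7,9,11,13,15): 1⊕0⊕1⊕1⊕1⊕1⊕1⊕1 = 1
s2 (pos 2,3,6,7,10,11,14,15): 1⊕0⊕0⊕1⊕1⊕1⊕1⊕1 = 0
s4 (pos 4,5,6,7,12,13,14,15): 1⊕1⊕0⊕1⊕0⊕1⊕1⊕1 = 0
s8 (pos 8,9,10,11,12,13,14,15): 0⊕1⊕1⊕1⊕0⊕1⊕1⊕1 = 0
Syndrome s8…s1 = 0001 → error at position 1.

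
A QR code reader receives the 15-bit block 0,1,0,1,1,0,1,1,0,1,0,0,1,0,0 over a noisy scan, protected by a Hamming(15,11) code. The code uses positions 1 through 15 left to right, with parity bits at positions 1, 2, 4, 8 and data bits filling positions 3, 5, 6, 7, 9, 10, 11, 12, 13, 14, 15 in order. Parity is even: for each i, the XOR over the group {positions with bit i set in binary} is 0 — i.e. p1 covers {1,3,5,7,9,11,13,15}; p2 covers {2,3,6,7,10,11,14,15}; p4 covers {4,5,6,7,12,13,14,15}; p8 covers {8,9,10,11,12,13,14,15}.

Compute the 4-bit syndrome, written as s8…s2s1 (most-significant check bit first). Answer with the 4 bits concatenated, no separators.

1011

s1 (pos 1,3,5,7,9,11,13,15): 0⊕0⊕1⊕1⊕0⊕0⊕1⊕0 = 1
s2 (pos 2,3,6,7,10,11,14,15): 1⊕0⊕0⊕1⊕1⊕0⊕0⊕0 = 1
s4 (pos 4,5,6,7,12,13,14,15): 1⊕1⊕0⊕1⊕0⊕1⊕0⊕0 = 0
s8 (pos 8,9,10,11,12,13,14,15): 1⊕0⊕1⊕0⊕0⊕1⊕0⊕0 = 1
Syndrome s8…s1 = 1011 → error at position 11.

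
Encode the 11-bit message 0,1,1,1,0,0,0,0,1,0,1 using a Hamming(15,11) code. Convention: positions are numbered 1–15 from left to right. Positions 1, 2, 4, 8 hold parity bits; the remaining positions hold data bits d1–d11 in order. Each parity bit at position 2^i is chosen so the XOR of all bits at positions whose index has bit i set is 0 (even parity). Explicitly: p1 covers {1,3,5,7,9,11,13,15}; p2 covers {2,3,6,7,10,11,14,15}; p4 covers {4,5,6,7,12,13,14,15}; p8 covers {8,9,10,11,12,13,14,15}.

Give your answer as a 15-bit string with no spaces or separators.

Place data at non-parity positions: p1 p2 0 p4 1 1 1 p8 0 0 0 0 1 0 1
p1 (pos 1,3,5,7,9,11,13,15): XOR of data positions = 0⊕1⊕1⊕0⊕0⊕1⊕1 = 0
p2 (pos 2,3,6,7,10,11,14,15): XOR of data positions = 0⊕1⊕1⊕0⊕0⊕0⊕1 = 1
p4 (pos 4,5,6,7,12,13,14,15): XOR of data positions = 1⊕1⊕1⊕0⊕1⊕0⊕1 = 1
p8 (pos 8,9,10,11,12,13,14,15): XOR of data positions = 0⊕0⊕0⊕0⊕1⊕0⊕1 = 0
Codeword: 010111100000101

010111100000101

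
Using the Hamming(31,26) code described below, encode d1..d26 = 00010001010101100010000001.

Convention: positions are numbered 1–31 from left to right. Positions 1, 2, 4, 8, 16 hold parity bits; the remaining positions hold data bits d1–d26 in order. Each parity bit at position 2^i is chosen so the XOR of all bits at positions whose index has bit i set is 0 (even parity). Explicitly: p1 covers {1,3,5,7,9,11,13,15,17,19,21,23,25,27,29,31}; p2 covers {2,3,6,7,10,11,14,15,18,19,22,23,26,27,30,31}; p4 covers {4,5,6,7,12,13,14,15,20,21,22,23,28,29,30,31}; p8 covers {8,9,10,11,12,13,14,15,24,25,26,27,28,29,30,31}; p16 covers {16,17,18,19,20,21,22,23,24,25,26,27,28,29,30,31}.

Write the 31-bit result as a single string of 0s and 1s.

0001001000010101101100010000001

Place data at non-parity positions: p1 p2 0 p4 0 0 1 p8 0 0 0 1 0 1 0 p16 1 0 1 1 0 0 0 1 0 0 0 0 0 0 1
p1 (pos 1,3,5,7,9,11,13,15,17,19,21,23,25,27,29,31): XOR of data positions = 0⊕0⊕1⊕0⊕0⊕0⊕0⊕1⊕1⊕0⊕0⊕0⊕0⊕0⊕1 = 0
p2 (pos 2,3,6,7,10,11,14,15,18,19,22,23,26,27,30,31): XOR of data positions = 0⊕0⊕1⊕0⊕0⊕1⊕0⊕0⊕1⊕0⊕0⊕0⊕0⊕0⊕1 = 0
p4 (pos 4,5,6,7,12,13,14,15,20,21,22,23,28,29,30,31): XOR of data positions = 0⊕0⊕1⊕1⊕0⊕1⊕0⊕1⊕0⊕0⊕0⊕0⊕0⊕0⊕1 = 1
p8 (pos 8,9,10,11,12,13,14,15,24,25,26,27,28,29,30,31): XOR of data positions = 0⊕0⊕0⊕1⊕0⊕1⊕0⊕1⊕0⊕0⊕0⊕0⊕0⊕0⊕1 = 0
p16 (pos 16,17,18,19,20,21,22,23,24,25,26,27,28,29,30,31): XOR of data positions = 1⊕0⊕1⊕1⊕0⊕0⊕0⊕1⊕0⊕0⊕0⊕0⊕0⊕0⊕1 = 1
Codeword: 0001001000010101101100010000001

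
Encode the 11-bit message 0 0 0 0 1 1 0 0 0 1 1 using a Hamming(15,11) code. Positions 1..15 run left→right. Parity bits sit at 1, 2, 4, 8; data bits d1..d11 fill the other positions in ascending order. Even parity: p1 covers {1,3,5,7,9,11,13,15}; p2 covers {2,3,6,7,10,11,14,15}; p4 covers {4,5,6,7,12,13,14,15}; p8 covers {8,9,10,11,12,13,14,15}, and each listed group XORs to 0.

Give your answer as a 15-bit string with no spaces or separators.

Place data at non-parity positions: p1 p2 0 p4 0 0 0 p8 1 1 0 0 0 1 1
p1 (pos 1,3,5,7,9,11,13,15): XOR of data positions = 0⊕0⊕0⊕1⊕0⊕0⊕1 = 0
p2 (pos 2,3,6,7,10,11,14,15): XOR of data positions = 0⊕0⊕0⊕1⊕0⊕1⊕1 = 1
p4 (pos 4,5,6,7,12,13,14,15): XOR of data positions = 0⊕0⊕0⊕0⊕0⊕1⊕1 = 0
p8 (pos 8,9,10,11,12,13,14,15): XOR of data positions = 1⊕1⊕0⊕0⊕0⊕1⊕1 = 0
Codeword: 010000001100011

010000001100011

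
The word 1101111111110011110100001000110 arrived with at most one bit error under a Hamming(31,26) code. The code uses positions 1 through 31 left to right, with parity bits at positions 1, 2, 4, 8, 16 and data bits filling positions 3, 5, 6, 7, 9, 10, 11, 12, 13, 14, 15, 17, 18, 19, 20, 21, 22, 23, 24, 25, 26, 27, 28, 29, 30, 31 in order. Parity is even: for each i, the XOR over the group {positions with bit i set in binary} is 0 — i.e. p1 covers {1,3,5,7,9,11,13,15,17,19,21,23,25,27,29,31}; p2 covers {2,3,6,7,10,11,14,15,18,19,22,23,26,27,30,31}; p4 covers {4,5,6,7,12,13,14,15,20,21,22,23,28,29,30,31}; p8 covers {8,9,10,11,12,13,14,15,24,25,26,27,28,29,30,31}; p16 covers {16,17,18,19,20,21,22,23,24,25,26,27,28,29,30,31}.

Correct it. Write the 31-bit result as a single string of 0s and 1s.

1101111111110011110100001000010

s1 (pos 1,3,5,7,9,11,13,15,17,19,21,23,25,27,29,31): 1⊕0⊕1⊕1⊕1⊕1⊕0⊕1⊕1⊕0⊕0⊕0⊕1⊕0⊕1⊕0 = 1
s2 (pos 2,3,6,7,10,11,14,15,18,19,22,23,26,27,30,31): 1⊕0⊕1⊕1⊕1⊕1⊕0⊕1⊕1⊕0⊕0⊕0⊕0⊕0⊕1⊕0 = 0
s4 (pos 4,5,6,7,12,13,14,15,20,21,22,23,28,29,30,31): 1⊕1⊕1⊕1⊕1⊕0⊕0⊕1⊕1⊕0⊕0⊕0⊕0⊕1⊕1⊕0 = 1
s8 (pos 8,9,10,11,12,13,14,15,24,25,26,27,28,29,30,31): 1⊕1⊕1⊕1⊕1⊕0⊕0⊕1⊕0⊕1⊕0⊕0⊕0⊕1⊕1⊕0 = 1
s16 (pos 16,17,18,19,20,21,22,23,24,25,26,27,28,29,30,31): 1⊕1⊕1⊕0⊕1⊕0⊕0⊕0⊕0⊕1⊕0⊕0⊕0⊕1⊕1⊕0 = 1
Syndrome s16…s1 = 11101 → error at position 29.
Flip position 29: 1101111111110011110100001000110 → 1101111111110011110100001000010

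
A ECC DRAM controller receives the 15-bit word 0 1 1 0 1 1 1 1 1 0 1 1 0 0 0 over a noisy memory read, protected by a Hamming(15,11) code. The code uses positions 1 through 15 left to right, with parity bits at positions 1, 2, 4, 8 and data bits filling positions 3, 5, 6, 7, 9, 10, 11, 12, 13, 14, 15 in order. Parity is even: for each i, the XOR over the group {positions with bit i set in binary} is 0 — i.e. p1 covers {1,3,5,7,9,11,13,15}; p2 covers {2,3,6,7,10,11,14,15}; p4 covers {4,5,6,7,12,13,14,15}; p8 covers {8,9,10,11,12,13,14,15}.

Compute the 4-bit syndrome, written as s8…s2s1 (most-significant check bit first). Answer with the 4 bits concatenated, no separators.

s1 (pos 1,3,5,7,9,11,13,15): 0⊕1⊕1⊕1⊕1⊕1⊕0⊕0 = 1
s2 (pos 2,3,6,7,10,11,14,15): 1⊕1⊕1⊕1⊕0⊕1⊕0⊕0 = 1
s4 (pos 4,5,6,7,12,13,14,15): 0⊕1⊕1⊕1⊕1⊕0⊕0⊕0 = 0
s8 (pos 8,9,10,11,12,13,14,15): 1⊕1⊕0⊕1⊕1⊕0⊕0⊕0 = 0
Syndrome s8…s1 = 0011 → error at position 3.

0011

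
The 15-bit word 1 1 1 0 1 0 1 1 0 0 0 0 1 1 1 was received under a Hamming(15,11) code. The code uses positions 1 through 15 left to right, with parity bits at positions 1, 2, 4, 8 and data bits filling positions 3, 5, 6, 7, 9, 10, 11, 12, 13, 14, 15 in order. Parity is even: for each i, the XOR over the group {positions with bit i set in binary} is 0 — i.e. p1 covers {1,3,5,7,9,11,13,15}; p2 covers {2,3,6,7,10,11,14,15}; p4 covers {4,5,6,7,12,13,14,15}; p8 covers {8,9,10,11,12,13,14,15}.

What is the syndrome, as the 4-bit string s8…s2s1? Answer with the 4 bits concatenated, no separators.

s1 (pos 1,3,5,7,9,11,13,15): 1⊕1⊕1⊕1⊕0⊕0⊕1⊕1 = 0
s2 (pos 2,3,6,7,10,11,14,15): 1⊕1⊕0⊕1⊕0⊕0⊕1⊕1 = 1
s4 (pos 4,5,6,7,12,13,14,15): 0⊕1⊕0⊕1⊕0⊕1⊕1⊕1 = 1
s8 (pos 8,9,10,11,12,13,14,15): 1⊕0⊕0⊕0⊕0⊕1⊕1⊕1 = 0
Syndrome s8…s1 = 0110 → error at position 6.

0110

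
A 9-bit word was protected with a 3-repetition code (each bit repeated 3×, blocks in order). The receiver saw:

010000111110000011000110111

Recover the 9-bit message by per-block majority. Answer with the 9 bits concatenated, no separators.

001101011

Block 1 (010): 1 one → 0
Block 2 (000): 0 ones → 0
Block 3 (111): 3 ones → 1
Block 4 (110): 2 ones → 1
Block 5 (000): 0 ones → 0
Block 6 (011): 2 ones → 1
Block 7 (000): 0 ones → 0
Block 8 (110): 2 ones → 1
Block 9 (111): 3 ones → 1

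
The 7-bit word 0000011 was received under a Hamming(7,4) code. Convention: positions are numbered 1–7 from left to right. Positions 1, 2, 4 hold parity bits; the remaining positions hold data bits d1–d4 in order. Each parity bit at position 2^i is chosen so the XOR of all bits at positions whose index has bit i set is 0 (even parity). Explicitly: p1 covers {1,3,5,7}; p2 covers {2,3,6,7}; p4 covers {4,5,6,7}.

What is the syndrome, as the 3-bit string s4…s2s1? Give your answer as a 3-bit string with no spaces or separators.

s1 (pos 1,3,5,7): 0⊕0⊕0⊕1 = 1
s2 (pos 2,3,6,7): 0⊕0⊕1⊕1 = 0
s4 (pos 4,5,6,7): 0⊕0⊕1⊕1 = 0
Syndrome s4…s1 = 001 → error at position 1.

001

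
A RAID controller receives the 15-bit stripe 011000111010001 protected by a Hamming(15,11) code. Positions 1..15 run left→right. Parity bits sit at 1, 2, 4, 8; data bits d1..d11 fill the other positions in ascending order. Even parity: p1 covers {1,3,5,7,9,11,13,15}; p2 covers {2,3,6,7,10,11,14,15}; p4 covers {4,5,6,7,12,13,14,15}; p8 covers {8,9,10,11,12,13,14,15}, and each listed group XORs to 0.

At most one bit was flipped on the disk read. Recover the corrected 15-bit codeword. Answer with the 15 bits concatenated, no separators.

010000111010001

s1 (pos 1,3,5,7,9,11,13,15): 0⊕1⊕0⊕1⊕1⊕1⊕0⊕1 = 1
s2 (pos 2,3,6,7,10,11,14,15): 1⊕1⊕0⊕1⊕0⊕1⊕0⊕1 = 1
s4 (pos 4,5,6,7,12,13,14,15): 0⊕0⊕0⊕1⊕0⊕0⊕0⊕1 = 0
s8 (pos 8,9,10,11,12,13,14,15): 1⊕1⊕0⊕1⊕0⊕0⊕0⊕1 = 0
Syndrome s8…s1 = 0011 → error at position 3.
Flip position 3: 011000111010001 → 010000111010001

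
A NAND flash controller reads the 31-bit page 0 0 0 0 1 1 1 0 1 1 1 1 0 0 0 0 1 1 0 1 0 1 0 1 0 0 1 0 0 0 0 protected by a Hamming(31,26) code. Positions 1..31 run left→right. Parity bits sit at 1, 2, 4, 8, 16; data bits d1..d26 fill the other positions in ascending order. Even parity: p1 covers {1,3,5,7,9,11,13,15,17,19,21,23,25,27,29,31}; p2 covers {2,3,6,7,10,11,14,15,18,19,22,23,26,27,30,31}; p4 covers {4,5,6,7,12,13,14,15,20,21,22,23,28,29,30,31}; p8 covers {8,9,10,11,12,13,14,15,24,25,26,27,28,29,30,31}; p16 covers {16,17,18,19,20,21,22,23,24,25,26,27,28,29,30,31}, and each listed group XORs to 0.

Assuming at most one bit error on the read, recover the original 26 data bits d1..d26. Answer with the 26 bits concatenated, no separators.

01111111000110101010010000

s1 (pos 1,3,5,7,9,11,13,15,17,19,21,23,25,27,29,31): 0⊕0⊕1⊕1⊕1⊕1⊕0⊕0⊕1⊕0⊕0⊕0⊕0⊕1⊕0⊕0 = 0
s2 (pos 2,3,6,7,10,11,14,15,18,19,22,23,26,27,30,31): 0⊕0⊕1⊕1⊕1⊕1⊕0⊕0⊕1⊕0⊕1⊕0⊕0⊕1⊕0⊕0 = 1
s4 (pos 4,5,6,7,12,13,14,15,20,21,22,23,28,29,30,31): 0⊕1⊕1⊕1⊕1⊕0⊕0⊕0⊕1⊕0⊕1⊕0⊕0⊕0⊕0⊕0 = 0
s8 (pos 8,9,10,11,12,13,14,15,24,25,26,27,28,29,30,31): 0⊕1⊕1⊕1⊕1⊕0⊕0⊕0⊕1⊕0⊕0⊕1⊕0⊕0⊕0⊕0 = 0
s16 (pos 16,17,18,19,20,21,22,23,24,25,26,27,28,29,30,31): 0⊕1⊕1⊕0⊕1⊕0⊕1⊕0⊕1⊕0⊕0⊕1⊕0⊕0⊕0⊕0 = 0
Syndrome s16…s1 = 00010 → error at position 2.
Flip position 2: 0000111011110000110101010010000 → 0100111011110000110101010010000
Read data bits from positions 3,5,6,7,9,10,11,12,13,14,15,17,18,19,20,21,22,23,24,25,26,27,28,29,30,31: 01111111000110101010010000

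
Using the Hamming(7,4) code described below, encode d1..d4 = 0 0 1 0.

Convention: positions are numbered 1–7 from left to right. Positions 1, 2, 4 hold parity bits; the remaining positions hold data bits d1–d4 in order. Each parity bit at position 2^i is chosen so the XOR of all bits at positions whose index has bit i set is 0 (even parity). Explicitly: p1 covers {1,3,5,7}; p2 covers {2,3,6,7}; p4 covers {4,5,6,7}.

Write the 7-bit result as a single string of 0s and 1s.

0101010

Place data at non-parity positions: p1 p2 0 p4 0 1 0
p1 (pos 1,3,5,7): XOR of data positions = 0⊕0⊕0 = 0
p2 (pos 2,3,6,7): XOR of data positions = 0⊕1⊕0 = 1
p4 (pos 4,5,6,7): XOR of data positions = 0⊕1⊕0 = 1
Codeword: 0101010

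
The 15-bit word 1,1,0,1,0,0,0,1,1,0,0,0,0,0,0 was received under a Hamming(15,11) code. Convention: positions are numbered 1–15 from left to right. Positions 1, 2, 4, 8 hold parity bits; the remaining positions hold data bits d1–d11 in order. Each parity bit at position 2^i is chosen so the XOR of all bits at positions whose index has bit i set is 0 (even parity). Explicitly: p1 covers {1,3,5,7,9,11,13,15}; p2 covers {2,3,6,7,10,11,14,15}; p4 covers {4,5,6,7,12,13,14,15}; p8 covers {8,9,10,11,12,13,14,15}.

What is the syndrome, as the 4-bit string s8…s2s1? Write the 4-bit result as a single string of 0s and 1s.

0110

s1 (pos 1,3,5,7,9,11,13,15): 1⊕0⊕0⊕0⊕1⊕0⊕0⊕0 = 0
s2 (pos 2,3,6,7,10,11,14,15): 1⊕0⊕0⊕0⊕0⊕0⊕0⊕0 = 1
s4 (pos 4,5,6,7,12,13,14,15): 1⊕0⊕0⊕0⊕0⊕0⊕0⊕0 = 1
s8 (pos 8,9,10,11,12,13,14,15): 1⊕1⊕0⊕0⊕0⊕0⊕0⊕0 = 0
Syndrome s8…s1 = 0110 → error at position 6.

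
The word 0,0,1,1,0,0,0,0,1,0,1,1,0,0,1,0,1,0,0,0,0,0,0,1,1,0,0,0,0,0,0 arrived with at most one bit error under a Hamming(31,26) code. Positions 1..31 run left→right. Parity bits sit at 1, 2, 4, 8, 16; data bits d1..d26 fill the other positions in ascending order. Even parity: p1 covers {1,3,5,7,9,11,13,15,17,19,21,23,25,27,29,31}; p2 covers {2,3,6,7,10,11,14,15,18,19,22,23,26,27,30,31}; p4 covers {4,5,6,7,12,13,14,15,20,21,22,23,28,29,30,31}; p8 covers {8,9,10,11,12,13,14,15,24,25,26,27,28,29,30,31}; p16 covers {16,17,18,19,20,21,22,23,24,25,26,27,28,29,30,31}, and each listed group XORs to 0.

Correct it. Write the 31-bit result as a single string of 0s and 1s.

0011000010110010100001011000000

s1 (pos 1,3,5,7,9,11,13,15,17,19,21,23,25,27,29,31): 0⊕1⊕0⊕0⊕1⊕1⊕0⊕1⊕1⊕0⊕0⊕0⊕1⊕0⊕0⊕0 = 0
s2 (pos 2,3,6,7,10,11,14,15,18,19,22,23,26,27,30,31): 0⊕1⊕0⊕0⊕0⊕1⊕0⊕1⊕0⊕0⊕0⊕0⊕0⊕0⊕0⊕0 = 1
s4 (pos 4,5,6,7,12,13,14,15,20,21,22,23,28,29,30,31): 1⊕0⊕0⊕0⊕1⊕0⊕0⊕1⊕0⊕0⊕0⊕0⊕0⊕0⊕0⊕0 = 1
s8 (pos 8,9,10,11,12,13,14,15,24,25,26,27,28,29,30,31): 0⊕1⊕0⊕1⊕1⊕0⊕0⊕1⊕1⊕1⊕0⊕0⊕0⊕0⊕0⊕0 = 0
s16 (pos 16,17,18,19,20,21,22,23,24,25,26,27,28,29,30,31): 0⊕1⊕0⊕0⊕0⊕0⊕0⊕0⊕1⊕1⊕0⊕0⊕0⊕0⊕0⊕0 = 1
Syndrome s16…s1 = 10110 → error at position 22.
Flip position 22: 0011000010110010100000011000000 → 0011000010110010100001011000000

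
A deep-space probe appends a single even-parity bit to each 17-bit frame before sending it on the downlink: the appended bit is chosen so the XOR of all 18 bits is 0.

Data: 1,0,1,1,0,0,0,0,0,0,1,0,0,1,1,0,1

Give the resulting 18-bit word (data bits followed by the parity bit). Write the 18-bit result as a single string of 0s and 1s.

101100000010011011

XOR of the 17 data bits: 1⊕0⊕1⊕1⊕0⊕0⊕0⊕0⊕0⊕0⊕1⊕0⊕0⊕1⊕1⊕0⊕1 = 1
Parity bit = 1 (so all 18 bits XOR to 0).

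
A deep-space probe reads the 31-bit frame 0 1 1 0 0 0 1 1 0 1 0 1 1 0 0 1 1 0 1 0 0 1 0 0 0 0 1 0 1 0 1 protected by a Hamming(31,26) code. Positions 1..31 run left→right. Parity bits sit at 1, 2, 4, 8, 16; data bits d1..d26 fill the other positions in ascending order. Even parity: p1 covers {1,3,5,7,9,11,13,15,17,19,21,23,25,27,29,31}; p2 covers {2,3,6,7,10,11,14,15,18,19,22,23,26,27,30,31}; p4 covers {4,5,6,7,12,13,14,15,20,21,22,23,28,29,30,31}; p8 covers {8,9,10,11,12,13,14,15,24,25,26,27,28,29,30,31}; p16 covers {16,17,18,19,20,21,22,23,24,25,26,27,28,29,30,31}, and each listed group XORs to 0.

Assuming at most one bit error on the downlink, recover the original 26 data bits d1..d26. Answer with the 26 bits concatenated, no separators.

s1 (pos 1,3,5,7,9,11,13,15,17,19,21,23,25,27,29,31): 0⊕1⊕0⊕1⊕0⊕0⊕1⊕0⊕1⊕1⊕0⊕0⊕0⊕1⊕1⊕1 = 0
s2 (pos 2,3,6,7,10,11,14,15,18,19,22,23,26,27,30,31): 1⊕1⊕0⊕1⊕1⊕0⊕0⊕0⊕0⊕1⊕1⊕0⊕0⊕1⊕0⊕1 = 0
s4 (pos 4,5,6,7,12,13,14,15,20,21,22,23,28,29,30,31): 0⊕0⊕0⊕1⊕1⊕1⊕0⊕0⊕0⊕0⊕1⊕0⊕0⊕1⊕0⊕1 = 0
s8 (pos 8,9,10,11,12,13,14,15,24,25,26,27,28,29,30,31): 1⊕0⊕1⊕0⊕1⊕1⊕0⊕0⊕0⊕0⊕0⊕1⊕0⊕1⊕0⊕1 = 1
s16 (pos 16,17,18,19,20,21,22,23,24,25,26,27,28,29,30,31): 1⊕1⊕0⊕1⊕0⊕0⊕1⊕0⊕0⊕0⊕0⊕1⊕0⊕1⊕0⊕1 = 1
Syndrome s16…s1 = 11000 → error at position 24.
Flip position 24: 0110001101011001101001000010101 → 0110001101011001101001010010101
Read data bits from positions 3,5,6,7,9,10,11,12,13,14,15,17,18,19,20,21,22,23,24,25,26,27,28,29,30,31: 10010101100101001010010101

10010101100101001010010101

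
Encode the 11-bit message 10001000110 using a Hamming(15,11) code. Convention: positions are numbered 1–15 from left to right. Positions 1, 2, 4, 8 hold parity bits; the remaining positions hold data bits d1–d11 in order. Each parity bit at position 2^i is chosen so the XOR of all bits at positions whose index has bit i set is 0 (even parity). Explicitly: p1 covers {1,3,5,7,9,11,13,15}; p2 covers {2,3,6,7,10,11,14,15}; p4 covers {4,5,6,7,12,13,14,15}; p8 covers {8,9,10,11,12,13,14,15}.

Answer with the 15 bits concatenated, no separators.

101000011000110

Place data at non-parity positions: p1 p2 1 p4 0 0 0 p8 1 0 0 0 1 1 0
p1 (pos 1,3,5,7,9,11,13,15): XOR of data positions = 1⊕0⊕0⊕1⊕0⊕1⊕0 = 1
p2 (pos 2,3,6,7,10,11,14,15): XOR of data positions = 1⊕0⊕0⊕0⊕0⊕1⊕0 = 0
p4 (pos 4,5,6,7,12,13,14,15): XOR of data positions = 0⊕0⊕0⊕0⊕1⊕1⊕0 = 0
p8 (pos 8,9,10,11,12,13,14,15): XOR of data positions = 1⊕0⊕0⊕0⊕1⊕1⊕0 = 1
Codeword: 101000011000110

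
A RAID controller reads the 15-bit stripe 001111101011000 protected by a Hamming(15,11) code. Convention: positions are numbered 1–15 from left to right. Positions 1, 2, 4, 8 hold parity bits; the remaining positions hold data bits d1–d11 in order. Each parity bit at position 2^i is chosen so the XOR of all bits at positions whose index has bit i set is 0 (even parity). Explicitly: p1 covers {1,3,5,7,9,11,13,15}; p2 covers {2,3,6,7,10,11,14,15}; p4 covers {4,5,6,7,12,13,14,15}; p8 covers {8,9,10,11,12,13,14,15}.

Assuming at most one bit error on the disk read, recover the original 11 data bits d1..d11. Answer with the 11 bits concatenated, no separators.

11111011100

s1 (pos 1,3,5,7,9,11,13,15): 0⊕1⊕1⊕1⊕1⊕1⊕0⊕0 = 1
s2 (pos 2,3,6,7,10,11,14,15): 0⊕1⊕1⊕1⊕0⊕1⊕0⊕0 = 0
s4 (pos 4,5,6,7,12,13,14,15): 1⊕1⊕1⊕1⊕1⊕0⊕0⊕0 = 1
s8 (pos 8,9,10,11,12,13,14,15): 0⊕1⊕0⊕1⊕1⊕0⊕0⊕0 = 1
Syndrome s8…s1 = 1101 → error at position 13.
Flip position 13: 001111101011000 → 001111101011100
Read data bits from positions 3,5,6,7,9,10,11,12,13,14,15: 11111011100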